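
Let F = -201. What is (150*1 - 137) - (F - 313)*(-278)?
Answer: -142879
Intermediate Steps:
(150*1 - 137) - (F - 313)*(-278) = (150*1 - 137) - (-201 - 313)*(-278) = (150 - 137) - (-514)*(-278) = 13 - 1*142892 = 13 - 142892 = -142879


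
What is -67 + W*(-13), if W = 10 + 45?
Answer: -782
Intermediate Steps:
W = 55
-67 + W*(-13) = -67 + 55*(-13) = -67 - 715 = -782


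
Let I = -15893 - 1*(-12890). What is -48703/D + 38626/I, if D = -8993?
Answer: -28729787/3857997 ≈ -7.4468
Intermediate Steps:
I = -3003 (I = -15893 + 12890 = -3003)
-48703/D + 38626/I = -48703/(-8993) + 38626/(-3003) = -48703*(-1/8993) + 38626*(-1/3003) = 48703/8993 - 5518/429 = -28729787/3857997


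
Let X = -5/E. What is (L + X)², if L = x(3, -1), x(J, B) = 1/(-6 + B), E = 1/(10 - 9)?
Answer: 1296/49 ≈ 26.449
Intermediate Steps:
E = 1 (E = 1/1 = 1)
L = -⅐ (L = 1/(-6 - 1) = 1/(-7) = -⅐ ≈ -0.14286)
X = -5 (X = -5/1 = -5*1 = -5)
(L + X)² = (-⅐ - 5)² = (-36/7)² = 1296/49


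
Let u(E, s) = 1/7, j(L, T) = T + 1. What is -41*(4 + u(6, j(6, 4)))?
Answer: -1189/7 ≈ -169.86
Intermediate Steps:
j(L, T) = 1 + T
u(E, s) = ⅐
-41*(4 + u(6, j(6, 4))) = -41*(4 + ⅐) = -41*29/7 = -1189/7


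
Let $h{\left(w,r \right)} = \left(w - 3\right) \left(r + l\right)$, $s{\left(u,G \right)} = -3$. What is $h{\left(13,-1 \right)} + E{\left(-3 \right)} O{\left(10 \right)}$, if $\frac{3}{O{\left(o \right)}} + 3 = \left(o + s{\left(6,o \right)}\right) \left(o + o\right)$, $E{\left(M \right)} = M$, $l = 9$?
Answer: $\frac{10951}{137} \approx 79.934$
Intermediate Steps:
$h{\left(w,r \right)} = \left(-3 + w\right) \left(9 + r\right)$ ($h{\left(w,r \right)} = \left(w - 3\right) \left(r + 9\right) = \left(-3 + w\right) \left(9 + r\right)$)
$O{\left(o \right)} = \frac{3}{-3 + 2 o \left(-3 + o\right)}$ ($O{\left(o \right)} = \frac{3}{-3 + \left(o - 3\right) \left(o + o\right)} = \frac{3}{-3 + \left(-3 + o\right) 2 o} = \frac{3}{-3 + 2 o \left(-3 + o\right)}$)
$h{\left(13,-1 \right)} + E{\left(-3 \right)} O{\left(10 \right)} = \left(-27 - -3 + 9 \cdot 13 - 13\right) - 3 \frac{3}{-3 - 60 + 2 \cdot 10^{2}} = \left(-27 + 3 + 117 - 13\right) - 3 \frac{3}{-3 - 60 + 2 \cdot 100} = 80 - 3 \frac{3}{-3 - 60 + 200} = 80 - 3 \cdot \frac{3}{137} = 80 - 3 \cdot 3 \cdot \frac{1}{137} = 80 - \frac{9}{137} = \frac{10951}{137}$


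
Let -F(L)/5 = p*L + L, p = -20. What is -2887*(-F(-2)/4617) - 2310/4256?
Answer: -8816575/73872 ≈ -119.35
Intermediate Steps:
F(L) = 95*L (F(L) = -5*(-20*L + L) = -(-95)*L = 95*L)
-2887*(-F(-2)/4617) - 2310/4256 = -2887/((-4617/(95*(-2)))) - 2310/4256 = -2887/((-4617/(-190))) - 2310*1/4256 = -2887/((-4617*(-1/190))) - 165/304 = -2887/243/10 - 165/304 = -2887*10/243 - 165/304 = -28870/243 - 165/304 = -8816575/73872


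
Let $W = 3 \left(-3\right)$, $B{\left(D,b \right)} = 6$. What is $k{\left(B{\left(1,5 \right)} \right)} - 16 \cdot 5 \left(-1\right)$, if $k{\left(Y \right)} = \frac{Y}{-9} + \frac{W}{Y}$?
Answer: $\frac{467}{6} \approx 77.833$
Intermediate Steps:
$W = -9$
$k{\left(Y \right)} = - \frac{9}{Y} - \frac{Y}{9}$ ($k{\left(Y \right)} = \frac{Y}{-9} - \frac{9}{Y} = Y \left(- \frac{1}{9}\right) - \frac{9}{Y} = - \frac{Y}{9} - \frac{9}{Y} = - \frac{9}{Y} - \frac{Y}{9}$)
$k{\left(B{\left(1,5 \right)} \right)} - 16 \cdot 5 \left(-1\right) = \left(- \frac{9}{6} - \frac{2}{3}\right) - 16 \cdot 5 \left(-1\right) = \left(\left(-9\right) \frac{1}{6} - \frac{2}{3}\right) - 16 \left(-5\right) = \left(- \frac{3}{2} - \frac{2}{3}\right) - -80 = - \frac{13}{6} + 80 = \frac{467}{6}$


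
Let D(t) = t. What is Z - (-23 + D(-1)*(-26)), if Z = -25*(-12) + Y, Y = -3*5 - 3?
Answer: 279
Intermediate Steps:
Y = -18 (Y = -15 - 3 = -18)
Z = 282 (Z = -25*(-12) - 18 = 300 - 18 = 282)
Z - (-23 + D(-1)*(-26)) = 282 - (-23 - 1*(-26)) = 282 - (-23 + 26) = 282 - 1*3 = 282 - 3 = 279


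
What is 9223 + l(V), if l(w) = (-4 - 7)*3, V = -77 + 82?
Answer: 9190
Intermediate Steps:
V = 5
l(w) = -33 (l(w) = -11*3 = -33)
9223 + l(V) = 9223 - 33 = 9190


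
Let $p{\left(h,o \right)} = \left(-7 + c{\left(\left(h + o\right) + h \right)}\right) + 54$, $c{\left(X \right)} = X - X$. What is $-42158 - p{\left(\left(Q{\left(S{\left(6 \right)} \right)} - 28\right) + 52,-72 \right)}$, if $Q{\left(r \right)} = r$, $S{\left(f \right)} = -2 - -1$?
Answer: $-42205$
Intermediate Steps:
$S{\left(f \right)} = -1$ ($S{\left(f \right)} = -2 + 1 = -1$)
$c{\left(X \right)} = 0$
$p{\left(h,o \right)} = 47$ ($p{\left(h,o \right)} = \left(-7 + 0\right) + 54 = -7 + 54 = 47$)
$-42158 - p{\left(\left(Q{\left(S{\left(6 \right)} \right)} - 28\right) + 52,-72 \right)} = -42158 - 47 = -42205$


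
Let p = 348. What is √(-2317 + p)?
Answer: I*√1969 ≈ 44.373*I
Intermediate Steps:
√(-2317 + p) = √(-2317 + 348) = √(-1969) = I*√1969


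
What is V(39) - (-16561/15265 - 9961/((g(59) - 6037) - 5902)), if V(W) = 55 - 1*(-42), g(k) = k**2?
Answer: 12511821163/129111370 ≈ 96.907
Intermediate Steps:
V(W) = 97 (V(W) = 55 + 42 = 97)
V(39) - (-16561/15265 - 9961/((g(59) - 6037) - 5902)) = 97 - (-16561/15265 - 9961/((59**2 - 6037) - 5902)) = 97 - (-16561*1/15265 - 9961/((3481 - 6037) - 5902)) = 97 - (-16561/15265 - 9961/(-2556 - 5902)) = 97 - (-16561/15265 - 9961/(-8458)) = 97 - (-16561/15265 - 9961*(-1/8458)) = 97 - (-16561/15265 + 9961/8458) = 97 - 1*11981727/129111370 = 97 - 11981727/129111370 = 12511821163/129111370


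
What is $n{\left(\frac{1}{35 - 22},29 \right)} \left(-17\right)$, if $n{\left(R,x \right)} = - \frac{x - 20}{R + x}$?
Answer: $\frac{221}{42} \approx 5.2619$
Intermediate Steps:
$n{\left(R,x \right)} = - \frac{-20 + x}{R + x}$
$n{\left(\frac{1}{35 - 22},29 \right)} \left(-17\right) = \frac{20 - 29}{\frac{1}{35 - 22} + 29} \left(-17\right) = \frac{20 - 29}{\frac{1}{13} + 29} \left(-17\right) = \frac{1}{\frac{1}{13} + 29} \left(-9\right) \left(-17\right) = \frac{1}{\frac{378}{13}} \left(-9\right) \left(-17\right) = \frac{13}{378} \left(-9\right) \left(-17\right) = \left(- \frac{13}{42}\right) \left(-17\right) = \frac{221}{42}$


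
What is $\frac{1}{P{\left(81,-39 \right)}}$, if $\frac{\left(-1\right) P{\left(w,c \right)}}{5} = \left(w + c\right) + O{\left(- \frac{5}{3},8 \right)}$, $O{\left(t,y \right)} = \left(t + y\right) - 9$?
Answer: $- \frac{3}{590} \approx -0.0050847$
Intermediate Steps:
$O{\left(t,y \right)} = -9 + t + y$
$P{\left(w,c \right)} = \frac{40}{3} - 5 c - 5 w$ ($P{\left(w,c \right)} = - 5 \left(\left(w + c\right) - \left(1 + \frac{5}{3}\right)\right) = - 5 \left(\left(c + w\right) - \frac{8}{3}\right) = - 5 \left(- \frac{8}{3} + c + w\right) = \frac{40}{3} - 5 c - 5 w$)
$\frac{1}{P{\left(81,-39 \right)}} = \frac{1}{\frac{40}{3} - -195 - 405} = \frac{1}{\frac{40}{3} + 195 - 405} = \frac{1}{- \frac{590}{3}} = - \frac{3}{590}$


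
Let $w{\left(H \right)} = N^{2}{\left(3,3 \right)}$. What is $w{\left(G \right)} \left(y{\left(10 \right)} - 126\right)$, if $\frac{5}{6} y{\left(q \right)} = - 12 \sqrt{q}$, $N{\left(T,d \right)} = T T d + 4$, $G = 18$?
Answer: $-121086 - \frac{69192 \sqrt{10}}{5} \approx -1.6485 \cdot 10^{5}$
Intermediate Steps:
$N{\left(T,d \right)} = 4 + d T^{2}$ ($N{\left(T,d \right)} = T^{2} d + 4 = d T^{2} + 4 = 4 + d T^{2}$)
$y{\left(q \right)} = - \frac{72 \sqrt{q}}{5}$ ($y{\left(q \right)} = \frac{6 \left(- 12 \sqrt{q}\right)}{5} = - \frac{72 \sqrt{q}}{5}$)
$w{\left(H \right)} = 961$ ($w{\left(H \right)} = \left(4 + 3 \cdot 3^{2}\right)^{2} = \left(4 + 3 \cdot 9\right)^{2} = \left(4 + 27\right)^{2} = 31^{2} = 961$)
$w{\left(G \right)} \left(y{\left(10 \right)} - 126\right) = 961 \left(- \frac{72 \sqrt{10}}{5} - 126\right) = 961 \left(-126 - \frac{72 \sqrt{10}}{5}\right) = -121086 - \frac{69192 \sqrt{10}}{5}$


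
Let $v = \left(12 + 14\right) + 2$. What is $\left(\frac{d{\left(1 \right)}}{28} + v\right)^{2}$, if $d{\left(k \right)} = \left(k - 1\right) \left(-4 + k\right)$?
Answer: $784$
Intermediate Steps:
$v = 28$ ($v = 26 + 2 = 28$)
$d{\left(k \right)} = \left(-1 + k\right) \left(-4 + k\right)$
$\left(\frac{d{\left(1 \right)}}{28} + v\right)^{2} = \left(\frac{4 + 1^{2} - 5}{28} + 28\right)^{2} = \left(\left(4 + 1 - 5\right) \frac{1}{28} + 28\right)^{2} = \left(0 \cdot \frac{1}{28} + 28\right)^{2} = \left(0 + 28\right)^{2} = 28^{2} = 784$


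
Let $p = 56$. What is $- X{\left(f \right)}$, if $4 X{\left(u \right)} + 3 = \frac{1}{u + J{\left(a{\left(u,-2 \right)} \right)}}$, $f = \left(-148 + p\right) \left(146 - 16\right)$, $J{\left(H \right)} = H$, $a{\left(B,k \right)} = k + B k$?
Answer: $\frac{35873}{47832} \approx 0.74998$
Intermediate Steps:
$f = -11960$ ($f = \left(-148 + 56\right) \left(146 - 16\right) = \left(-92\right) 130 = -11960$)
$X{\left(u \right)} = - \frac{3}{4} + \frac{1}{4 \left(-2 - u\right)}$ ($X{\left(u \right)} = - \frac{3}{4} + \frac{1}{4 \left(u - 2 \left(1 + u\right)\right)} = - \frac{3}{4} + \frac{1}{4 \left(u - \left(2 + 2 u\right)\right)} = - \frac{3}{4} + \frac{1}{4 \left(-2 - u\right)}$)
$- X{\left(f \right)} = - \frac{7 + 3 \left(-11960\right)}{4 \left(-2 - -11960\right)} = - \frac{7 - 35880}{4 \left(-2 + 11960\right)} = - \frac{-35873}{4 \cdot 11958} = \left(-1\right) \left(- \frac{35873}{47832}\right) = \frac{35873}{47832}$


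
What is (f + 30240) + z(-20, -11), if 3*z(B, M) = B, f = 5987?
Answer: 108661/3 ≈ 36220.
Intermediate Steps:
z(B, M) = B/3
(f + 30240) + z(-20, -11) = (5987 + 30240) + (⅓)*(-20) = 36227 - 20/3 = 108661/3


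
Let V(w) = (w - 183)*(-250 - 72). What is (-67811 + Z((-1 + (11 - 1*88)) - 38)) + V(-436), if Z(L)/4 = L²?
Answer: 185331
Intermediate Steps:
V(w) = 58926 - 322*w (V(w) = (-183 + w)*(-322) = 58926 - 322*w)
Z(L) = 4*L²
(-67811 + Z((-1 + (11 - 1*88)) - 38)) + V(-436) = (-67811 + 4*((-1 + (11 - 1*88)) - 38)²) + (58926 - 322*(-436)) = (-67811 + 4*((-1 + (11 - 88)) - 38)²) + (58926 + 140392) = (-67811 + 4*((-1 - 77) - 38)²) + 199318 = (-67811 + 4*(-78 - 38)²) + 199318 = (-67811 + 4*(-116)²) + 199318 = (-67811 + 4*13456) + 199318 = (-67811 + 53824) + 199318 = -13987 + 199318 = 185331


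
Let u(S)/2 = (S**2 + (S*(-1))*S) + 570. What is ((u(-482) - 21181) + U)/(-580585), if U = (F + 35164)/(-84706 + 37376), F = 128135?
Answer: 948703829/27479088050 ≈ 0.034525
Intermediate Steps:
u(S) = 1140 (u(S) = 2*((S**2 + (S*(-1))*S) + 570) = 2*((S**2 + (-S)*S) + 570) = 2*((S**2 - S**2) + 570) = 2*(0 + 570) = 2*570 = 1140)
U = -163299/47330 (U = (128135 + 35164)/(-84706 + 37376) = 163299/(-47330) = 163299*(-1/47330) = -163299/47330 ≈ -3.4502)
((u(-482) - 21181) + U)/(-580585) = ((1140 - 21181) - 163299/47330)/(-580585) = (-20041 - 163299/47330)*(-1/580585) = -948703829/47330*(-1/580585) = 948703829/27479088050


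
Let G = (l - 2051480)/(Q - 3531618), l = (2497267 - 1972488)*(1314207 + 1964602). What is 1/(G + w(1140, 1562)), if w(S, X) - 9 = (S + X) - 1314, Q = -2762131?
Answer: -6293749/1711855689378 ≈ -3.6766e-6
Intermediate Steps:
l = 1720650108211 (l = 524779*3278809 = 1720650108211)
G = -1720648056731/6293749 (G = (1720650108211 - 2051480)/(-2762131 - 3531618) = 1720648056731/(-6293749) = 1720648056731*(-1/6293749) = -1720648056731/6293749 ≈ -2.7339e+5)
w(S, X) = -1305 + S + X (w(S, X) = 9 + ((S + X) - 1314) = 9 + (-1314 + S + X) = -1305 + S + X)
1/(G + w(1140, 1562)) = 1/(-1720648056731/6293749 + (-1305 + 1140 + 1562)) = 1/(-1720648056731/6293749 + 1397) = 1/(-1711855689378/6293749) = -6293749/1711855689378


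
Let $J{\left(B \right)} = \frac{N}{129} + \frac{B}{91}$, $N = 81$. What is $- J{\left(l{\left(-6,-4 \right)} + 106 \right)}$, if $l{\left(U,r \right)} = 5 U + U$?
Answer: $- \frac{781}{559} \approx -1.3971$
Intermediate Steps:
$l{\left(U,r \right)} = 6 U$
$J{\left(B \right)} = \frac{27}{43} + \frac{B}{91}$ ($J{\left(B \right)} = \frac{81}{129} + \frac{B}{91} = 81 \cdot \frac{1}{129} + B \frac{1}{91} = \frac{27}{43} + \frac{B}{91}$)
$- J{\left(l{\left(-6,-4 \right)} + 106 \right)} = - (\frac{27}{43} + \frac{6 \left(-6\right) + 106}{91}) = - (\frac{27}{43} + \frac{-36 + 106}{91}) = - (\frac{27}{43} + \frac{1}{91} \cdot 70) = - (\frac{27}{43} + \frac{10}{13}) = \left(-1\right) \frac{781}{559} = - \frac{781}{559}$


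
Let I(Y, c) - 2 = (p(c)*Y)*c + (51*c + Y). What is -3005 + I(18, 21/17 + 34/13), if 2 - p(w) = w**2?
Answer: -39696944886/10793861 ≈ -3677.7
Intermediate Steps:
p(w) = 2 - w**2
I(Y, c) = 2 + Y + 51*c + Y*c*(2 - c**2) (I(Y, c) = 2 + (((2 - c**2)*Y)*c + (51*c + Y)) = 2 + ((Y*(2 - c**2))*c + (Y + 51*c)) = 2 + (Y*c*(2 - c**2) + (Y + 51*c)) = 2 + (Y + 51*c + Y*c*(2 - c**2)) = 2 + Y + 51*c + Y*c*(2 - c**2))
-3005 + I(18, 21/17 + 34/13) = -3005 + (2 + 18 + 51*(21/17 + 34/13) - 1*18*(21/17 + 34/13)*(-2 + (21/17 + 34/13)**2)) = -3005 + (2 + 18 + 51*(851/221) - 1*18*851/221*(-2 + (851/221)**2)) = -3005 + (2 + 18 + 2553/13 - 1*18*851/221*(-2 + 724201/48841)) = -3005 + (2 + 18 + 2553/13 - 1*18*851/221*626519/48841) = -3005 + (2 + 18 + 2553/13 - 9597018042/10793861) = -3005 - 7261392581/10793861 = -39696944886/10793861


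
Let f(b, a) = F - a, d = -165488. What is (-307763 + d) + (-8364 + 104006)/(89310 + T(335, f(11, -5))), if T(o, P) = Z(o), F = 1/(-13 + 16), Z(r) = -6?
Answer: -21131555831/44652 ≈ -4.7325e+5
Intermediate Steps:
F = ⅓ (F = 1/3 = ⅓ ≈ 0.33333)
f(b, a) = ⅓ - a
T(o, P) = -6
(-307763 + d) + (-8364 + 104006)/(89310 + T(335, f(11, -5))) = (-307763 - 165488) + (-8364 + 104006)/(89310 - 6) = -473251 + 95642/89304 = -473251 + 95642*(1/89304) = -473251 + 47821/44652 = -21131555831/44652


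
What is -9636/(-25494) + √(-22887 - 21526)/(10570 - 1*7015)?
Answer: 1606/4249 + I*√44413/3555 ≈ 0.37797 + 0.059281*I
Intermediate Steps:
-9636/(-25494) + √(-22887 - 21526)/(10570 - 1*7015) = -9636*(-1/25494) + √(-44413)/(10570 - 7015) = 1606/4249 + (I*√44413)/3555 = 1606/4249 + (I*√44413)*(1/3555) = 1606/4249 + I*√44413/3555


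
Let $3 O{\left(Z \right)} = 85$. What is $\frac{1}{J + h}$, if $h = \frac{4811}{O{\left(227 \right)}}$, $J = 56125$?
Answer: $\frac{5}{281474} \approx 1.7764 \cdot 10^{-5}$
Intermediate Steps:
$O{\left(Z \right)} = \frac{85}{3}$ ($O{\left(Z \right)} = \frac{1}{3} \cdot 85 = \frac{85}{3}$)
$h = \frac{849}{5}$ ($h = \frac{4811}{\frac{85}{3}} = 4811 \cdot \frac{3}{85} = \frac{849}{5} \approx 169.8$)
$\frac{1}{J + h} = \frac{1}{56125 + \frac{849}{5}} = \frac{1}{\frac{281474}{5}} = \frac{5}{281474}$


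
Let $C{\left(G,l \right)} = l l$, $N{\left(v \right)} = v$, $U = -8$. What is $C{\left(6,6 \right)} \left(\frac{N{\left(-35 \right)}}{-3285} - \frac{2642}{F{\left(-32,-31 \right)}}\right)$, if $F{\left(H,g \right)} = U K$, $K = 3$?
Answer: $\frac{289327}{73} \approx 3963.4$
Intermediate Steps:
$F{\left(H,g \right)} = -24$ ($F{\left(H,g \right)} = \left(-8\right) 3 = -24$)
$C{\left(G,l \right)} = l^{2}$
$C{\left(6,6 \right)} \left(\frac{N{\left(-35 \right)}}{-3285} - \frac{2642}{F{\left(-32,-31 \right)}}\right) = 6^{2} \left(- \frac{35}{-3285} - \frac{2642}{-24}\right) = 36 \left(\left(-35\right) \left(- \frac{1}{3285}\right) - - \frac{1321}{12}\right) = 36 \left(\frac{7}{657} + \frac{1321}{12}\right) = 36 \cdot \frac{289327}{2628} = \frac{289327}{73}$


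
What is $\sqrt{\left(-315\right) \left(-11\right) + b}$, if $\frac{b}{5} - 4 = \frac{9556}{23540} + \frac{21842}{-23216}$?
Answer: $\frac{13 \sqrt{961591046213842}}{6831308} \approx 59.011$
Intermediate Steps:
$b = \frac{236713747}{13662616}$ ($b = 20 + 5 \left(\frac{9556}{23540} + \frac{21842}{-23216}\right) = 20 + 5 \left(9556 \cdot \frac{1}{23540} + 21842 \left(- \frac{1}{23216}\right)\right) = 20 + 5 \left(\frac{2389}{5885} - \frac{10921}{11608}\right) = 20 + 5 \left(- \frac{36538573}{68313080}\right) = 20 - \frac{36538573}{13662616} = \frac{236713747}{13662616} \approx 17.326$)
$\sqrt{\left(-315\right) \left(-11\right) + b} = \sqrt{\left(-315\right) \left(-11\right) + \frac{236713747}{13662616}} = \sqrt{3465 + \frac{236713747}{13662616}} = \sqrt{\frac{47577678187}{13662616}} = \frac{13 \sqrt{961591046213842}}{6831308}$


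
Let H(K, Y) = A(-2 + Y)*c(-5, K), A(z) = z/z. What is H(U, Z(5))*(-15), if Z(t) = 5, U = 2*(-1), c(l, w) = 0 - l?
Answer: -75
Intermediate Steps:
c(l, w) = -l
U = -2
A(z) = 1
H(K, Y) = 5 (H(K, Y) = 1*(-1*(-5)) = 1*5 = 5)
H(U, Z(5))*(-15) = 5*(-15) = -75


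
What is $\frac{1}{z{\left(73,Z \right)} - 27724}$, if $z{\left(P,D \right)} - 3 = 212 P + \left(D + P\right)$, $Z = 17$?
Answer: $- \frac{1}{12155} \approx -8.2271 \cdot 10^{-5}$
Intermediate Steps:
$z{\left(P,D \right)} = 3 + D + 213 P$ ($z{\left(P,D \right)} = 3 + \left(212 P + \left(D + P\right)\right) = 3 + \left(D + 213 P\right) = 3 + D + 213 P$)
$\frac{1}{z{\left(73,Z \right)} - 27724} = \frac{1}{\left(3 + 17 + 213 \cdot 73\right) - 27724} = \frac{1}{\left(3 + 17 + 15549\right) - 27724} = \frac{1}{15569 - 27724} = \frac{1}{-12155} = - \frac{1}{12155}$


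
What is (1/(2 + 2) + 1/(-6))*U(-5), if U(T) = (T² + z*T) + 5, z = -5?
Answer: 55/12 ≈ 4.5833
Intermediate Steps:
U(T) = 5 + T² - 5*T (U(T) = (T² - 5*T) + 5 = 5 + T² - 5*T)
(1/(2 + 2) + 1/(-6))*U(-5) = (1/(2 + 2) + 1/(-6))*(5 + (-5)² - 5*(-5)) = (1/4 - ⅙)*(5 + 25 + 25) = (¼ - ⅙)*55 = (1/12)*55 = 55/12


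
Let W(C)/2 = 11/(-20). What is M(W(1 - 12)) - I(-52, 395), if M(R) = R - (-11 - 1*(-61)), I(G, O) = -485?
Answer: 4339/10 ≈ 433.90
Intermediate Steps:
W(C) = -11/10 (W(C) = 2*(11/(-20)) = 2*(11*(-1/20)) = 2*(-11/20) = -11/10)
M(R) = -50 + R (M(R) = R - (-11 + 61) = R - 1*50 = R - 50 = -50 + R)
M(W(1 - 12)) - I(-52, 395) = (-50 - 11/10) - 1*(-485) = -511/10 + 485 = 4339/10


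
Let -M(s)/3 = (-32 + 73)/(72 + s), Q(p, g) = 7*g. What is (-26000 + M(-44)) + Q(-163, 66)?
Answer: -715187/28 ≈ -25542.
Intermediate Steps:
M(s) = -123/(72 + s) (M(s) = -3*(-32 + 73)/(72 + s) = -123/(72 + s))
(-26000 + M(-44)) + Q(-163, 66) = (-26000 - 123/(72 - 44)) + 7*66 = (-26000 - 123/28) + 462 = -728123/28 + 462 = -715187/28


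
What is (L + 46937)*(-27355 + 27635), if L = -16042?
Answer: 8650600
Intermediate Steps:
(L + 46937)*(-27355 + 27635) = (-16042 + 46937)*(-27355 + 27635) = 30895*280 = 8650600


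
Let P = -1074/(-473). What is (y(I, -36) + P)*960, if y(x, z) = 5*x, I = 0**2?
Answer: 1031040/473 ≈ 2179.8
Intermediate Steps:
P = 1074/473 (P = -1074*(-1/473) = 1074/473 ≈ 2.2706)
I = 0
(y(I, -36) + P)*960 = (5*0 + 1074/473)*960 = (0 + 1074/473)*960 = (1074/473)*960 = 1031040/473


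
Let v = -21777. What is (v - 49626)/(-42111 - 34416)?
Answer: 23801/25509 ≈ 0.93304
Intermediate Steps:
(v - 49626)/(-42111 - 34416) = (-21777 - 49626)/(-42111 - 34416) = -71403/(-76527) = -71403*(-1/76527) = 23801/25509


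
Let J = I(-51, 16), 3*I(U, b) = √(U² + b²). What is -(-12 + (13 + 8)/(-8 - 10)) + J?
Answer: 79/6 + √2857/3 ≈ 30.984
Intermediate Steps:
I(U, b) = √(U² + b²)/3
J = √2857/3 (J = √((-51)² + 16²)/3 = √(2601 + 256)/3 = √2857/3 ≈ 17.817)
-(-12 + (13 + 8)/(-8 - 10)) + J = -(-12 + (13 + 8)/(-8 - 10)) + √2857/3 = -(-12 + 21/(-18)) + √2857/3 = -(-12 + 21*(-1/18)) + √2857/3 = -(-12 - 7/6) + √2857/3 = -1*(-79/6) + √2857/3 = 79/6 + √2857/3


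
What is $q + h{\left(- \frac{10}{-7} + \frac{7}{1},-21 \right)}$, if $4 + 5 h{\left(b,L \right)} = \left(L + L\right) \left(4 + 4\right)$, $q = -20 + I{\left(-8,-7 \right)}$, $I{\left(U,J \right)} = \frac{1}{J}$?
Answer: $- \frac{617}{7} \approx -88.143$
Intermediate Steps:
$q = - \frac{141}{7}$ ($q = -20 + \frac{1}{-7} = -20 - \frac{1}{7} = - \frac{141}{7} \approx -20.143$)
$h{\left(b,L \right)} = - \frac{4}{5} + \frac{16 L}{5}$ ($h{\left(b,L \right)} = - \frac{4}{5} + \frac{\left(L + L\right) \left(4 + 4\right)}{5} = - \frac{4}{5} + \frac{2 L 8}{5} = - \frac{4}{5} + \frac{16 L}{5}$)
$q + h{\left(- \frac{10}{-7} + \frac{7}{1},-21 \right)} = - \frac{141}{7} + \left(- \frac{4}{5} + \frac{16}{5} \left(-21\right)\right) = - \frac{141}{7} - 68 = - \frac{617}{7}$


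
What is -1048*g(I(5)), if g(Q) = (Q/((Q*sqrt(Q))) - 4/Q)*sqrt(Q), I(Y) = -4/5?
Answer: -1048 - 2096*I*sqrt(5) ≈ -1048.0 - 4686.8*I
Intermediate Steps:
I(Y) = -4/5 (I(Y) = -4*1/5 = -4/5)
g(Q) = sqrt(Q)*(1/sqrt(Q) - 4/Q) (g(Q) = (Q/(Q**(3/2)) - 4/Q)*sqrt(Q) = (Q/Q**(3/2) - 4/Q)*sqrt(Q) = (1/sqrt(Q) - 4/Q)*sqrt(Q) = sqrt(Q)*(1/sqrt(Q) - 4/Q))
-1048*g(I(5)) = -1048*(1 - (-2)*I*sqrt(5)) = -1048*(1 + 2*I*sqrt(5)) = -1048 - 2096*I*sqrt(5)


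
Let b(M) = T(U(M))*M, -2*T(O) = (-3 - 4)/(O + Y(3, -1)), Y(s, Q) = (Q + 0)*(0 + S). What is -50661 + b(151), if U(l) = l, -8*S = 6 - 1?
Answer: -61447565/1213 ≈ -50658.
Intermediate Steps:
S = -5/8 (S = -(6 - 1)/8 = -⅛*5 = -5/8 ≈ -0.62500)
Y(s, Q) = -5*Q/8 (Y(s, Q) = (Q + 0)*(0 - 5/8) = Q*(-5/8) = -5*Q/8)
T(O) = 7/(2*(5/8 + O)) (T(O) = -(-3 - 4)/(2*(O - 5/8*(-1))) = -(-7)/(2*(O + 5/8)) = -(-7)/(2*(5/8 + O)) = 7/(2*(5/8 + O)))
b(M) = 28*M/(5 + 8*M) (b(M) = (28/(5 + 8*M))*M = 28*M/(5 + 8*M))
-50661 + b(151) = -50661 + 28*151/(5 + 8*151) = -50661 + 28*151/(5 + 1208) = -50661 + 28*151/1213 = -50661 + 28*151*(1/1213) = -50661 + 4228/1213 = -61447565/1213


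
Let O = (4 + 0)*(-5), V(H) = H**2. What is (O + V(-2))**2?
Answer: 256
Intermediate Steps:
O = -20 (O = 4*(-5) = -20)
(O + V(-2))**2 = (-20 + (-2)**2)**2 = (-20 + 4)**2 = (-16)**2 = 256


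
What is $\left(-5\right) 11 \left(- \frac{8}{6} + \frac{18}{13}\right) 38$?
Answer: $- \frac{4180}{39} \approx -107.18$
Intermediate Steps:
$\left(-5\right) 11 \left(- \frac{8}{6} + \frac{18}{13}\right) 38 = - 55 \left(\left(-8\right) \frac{1}{6} + 18 \cdot \frac{1}{13}\right) 38 = - 55 \left(- \frac{4}{3} + \frac{18}{13}\right) 38 = \left(-55\right) \frac{2}{39} \cdot 38 = \left(- \frac{110}{39}\right) 38 = - \frac{4180}{39}$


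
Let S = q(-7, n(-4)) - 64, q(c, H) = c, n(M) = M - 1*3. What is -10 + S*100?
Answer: -7110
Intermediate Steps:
n(M) = -3 + M (n(M) = M - 3 = -3 + M)
S = -71 (S = -7 - 64 = -71)
-10 + S*100 = -10 - 71*100 = -10 - 7100 = -7110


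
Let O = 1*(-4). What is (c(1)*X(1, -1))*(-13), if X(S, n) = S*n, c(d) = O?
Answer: -52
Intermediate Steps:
O = -4
c(d) = -4
(c(1)*X(1, -1))*(-13) = -4*(-1)*(-13) = 4*(-13) = -52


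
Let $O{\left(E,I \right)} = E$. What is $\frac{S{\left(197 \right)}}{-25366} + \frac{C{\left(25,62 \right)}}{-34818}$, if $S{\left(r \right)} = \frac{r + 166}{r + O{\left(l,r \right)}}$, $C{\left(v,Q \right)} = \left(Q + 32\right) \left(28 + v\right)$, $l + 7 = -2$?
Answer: $- \frac{1080492745}{7547288952} \approx -0.14316$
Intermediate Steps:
$l = -9$ ($l = -7 - 2 = -9$)
$C{\left(v,Q \right)} = \left(28 + v\right) \left(32 + Q\right)$ ($C{\left(v,Q \right)} = \left(32 + Q\right) \left(28 + v\right) = \left(28 + v\right) \left(32 + Q\right)$)
$S{\left(r \right)} = \frac{166 + r}{-9 + r}$ ($S{\left(r \right)} = \frac{r + 166}{r - 9} = \frac{166 + r}{-9 + r}$)
$\frac{S{\left(197 \right)}}{-25366} + \frac{C{\left(25,62 \right)}}{-34818} = \frac{\frac{1}{-9 + 197} \left(166 + 197\right)}{-25366} + \frac{896 + 28 \cdot 62 + 32 \cdot 25 + 62 \cdot 25}{-34818} = \frac{1}{188} \cdot 363 \left(- \frac{1}{25366}\right) + \left(896 + 1736 + 800 + 1550\right) \left(- \frac{1}{34818}\right) = \frac{1}{188} \cdot 363 \left(- \frac{1}{25366}\right) + 4982 \left(- \frac{1}{34818}\right) = \frac{363}{188} \left(- \frac{1}{25366}\right) - \frac{2491}{17409} = - \frac{33}{433528} - \frac{2491}{17409} = - \frac{1080492745}{7547288952}$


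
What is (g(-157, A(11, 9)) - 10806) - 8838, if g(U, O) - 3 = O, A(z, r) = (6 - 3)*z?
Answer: -19608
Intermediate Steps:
A(z, r) = 3*z
g(U, O) = 3 + O
(g(-157, A(11, 9)) - 10806) - 8838 = ((3 + 3*11) - 10806) - 8838 = ((3 + 33) - 10806) - 8838 = (36 - 10806) - 8838 = -10770 - 8838 = -19608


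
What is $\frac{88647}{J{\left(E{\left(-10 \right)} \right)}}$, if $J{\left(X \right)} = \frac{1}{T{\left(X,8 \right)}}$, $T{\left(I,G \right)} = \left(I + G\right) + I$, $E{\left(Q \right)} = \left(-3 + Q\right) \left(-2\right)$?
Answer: $5318820$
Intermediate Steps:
$E{\left(Q \right)} = 6 - 2 Q$
$T{\left(I,G \right)} = G + 2 I$ ($T{\left(I,G \right)} = \left(G + I\right) + I = G + 2 I$)
$J{\left(X \right)} = \frac{1}{8 + 2 X}$
$\frac{88647}{J{\left(E{\left(-10 \right)} \right)}} = \frac{88647}{\frac{1}{2} \frac{1}{4 + \left(6 - -20\right)}} = \frac{88647}{\frac{1}{2} \frac{1}{4 + \left(6 + 20\right)}} = \frac{88647}{\frac{1}{2} \frac{1}{4 + 26}} = \frac{88647}{\frac{1}{2} \cdot \frac{1}{30}} = 88647 \frac{1}{\frac{1}{60}} = 88647 \cdot 60 = 5318820$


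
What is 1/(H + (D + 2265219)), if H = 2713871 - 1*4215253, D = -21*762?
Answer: 1/747835 ≈ 1.3372e-6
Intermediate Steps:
D = -16002
H = -1501382 (H = 2713871 - 4215253 = -1501382)
1/(H + (D + 2265219)) = 1/(-1501382 + (-16002 + 2265219)) = 1/(-1501382 + 2249217) = 1/747835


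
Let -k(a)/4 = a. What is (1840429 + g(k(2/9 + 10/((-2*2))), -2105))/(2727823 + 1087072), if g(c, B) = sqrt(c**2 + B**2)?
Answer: 1840429/3814895 + sqrt(358919749)/34334055 ≈ 0.48298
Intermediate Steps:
k(a) = -4*a
g(c, B) = sqrt(B**2 + c**2)
(1840429 + g(k(2/9 + 10/((-2*2))), -2105))/(2727823 + 1087072) = (1840429 + sqrt((-2105)**2 + (-4*(2/9 + 10/((-2*2))))**2))/(2727823 + 1087072) = (1840429 + sqrt(4431025 + (-4*(2*(1/9) + 10/(-4)))**2))/3814895 = (1840429 + sqrt(4431025 + (-4*(2/9 + 10*(-1/4)))**2))*(1/3814895) = (1840429 + sqrt(4431025 + (-4*(2/9 - 5/2))**2))*(1/3814895) = (1840429 + sqrt(4431025 + (-4*(-41/18))**2))*(1/3814895) = (1840429 + sqrt(4431025 + (82/9)**2))*(1/3814895) = (1840429 + sqrt(4431025 + 6724/81))*(1/3814895) = (1840429 + sqrt(358919749/81))*(1/3814895) = (1840429 + sqrt(358919749)/9)*(1/3814895) = 1840429/3814895 + sqrt(358919749)/34334055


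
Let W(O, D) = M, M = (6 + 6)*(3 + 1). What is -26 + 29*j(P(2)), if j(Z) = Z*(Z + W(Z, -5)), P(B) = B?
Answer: 2874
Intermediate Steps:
M = 48 (M = 12*4 = 48)
W(O, D) = 48
j(Z) = Z*(48 + Z) (j(Z) = Z*(Z + 48) = Z*(48 + Z))
-26 + 29*j(P(2)) = -26 + 29*(2*(48 + 2)) = -26 + 29*(2*50) = -26 + 29*100 = -26 + 2900 = 2874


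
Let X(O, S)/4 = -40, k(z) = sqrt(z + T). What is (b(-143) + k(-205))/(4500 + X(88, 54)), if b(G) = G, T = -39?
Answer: -143/4340 + I*sqrt(61)/2170 ≈ -0.032949 + 0.0035992*I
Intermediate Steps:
k(z) = sqrt(-39 + z) (k(z) = sqrt(z - 39) = sqrt(-39 + z))
X(O, S) = -160 (X(O, S) = 4*(-40) = -160)
(b(-143) + k(-205))/(4500 + X(88, 54)) = (-143 + sqrt(-39 - 205))/(4500 - 160) = (-143 + sqrt(-244))/4340 = (-143 + 2*I*sqrt(61))*(1/4340) = -143/4340 + I*sqrt(61)/2170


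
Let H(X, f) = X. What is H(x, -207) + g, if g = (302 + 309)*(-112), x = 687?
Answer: -67745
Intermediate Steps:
g = -68432 (g = 611*(-112) = -68432)
H(x, -207) + g = 687 - 68432 = -67745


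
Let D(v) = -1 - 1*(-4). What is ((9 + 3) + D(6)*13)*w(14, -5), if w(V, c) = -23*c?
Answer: 5865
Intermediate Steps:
D(v) = 3 (D(v) = -1 + 4 = 3)
((9 + 3) + D(6)*13)*w(14, -5) = ((9 + 3) + 3*13)*(-23*(-5)) = (12 + 39)*115 = 51*115 = 5865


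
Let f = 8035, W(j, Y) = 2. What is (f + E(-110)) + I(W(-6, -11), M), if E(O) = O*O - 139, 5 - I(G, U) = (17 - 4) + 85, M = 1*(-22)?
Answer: 19903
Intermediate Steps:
M = -22
I(G, U) = -93 (I(G, U) = 5 - ((17 - 4) + 85) = 5 - (13 + 85) = 5 - 1*98 = 5 - 98 = -93)
E(O) = -139 + O² (E(O) = O² - 139 = -139 + O²)
(f + E(-110)) + I(W(-6, -11), M) = (8035 + (-139 + (-110)²)) - 93 = (8035 + (-139 + 12100)) - 93 = (8035 + 11961) - 93 = 19996 - 93 = 19903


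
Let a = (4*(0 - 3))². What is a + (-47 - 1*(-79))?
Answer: 176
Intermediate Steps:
a = 144 (a = (4*(-3))² = (-12)² = 144)
a + (-47 - 1*(-79)) = 144 + (-47 - 1*(-79)) = 144 + (-47 + 79) = 144 + 32 = 176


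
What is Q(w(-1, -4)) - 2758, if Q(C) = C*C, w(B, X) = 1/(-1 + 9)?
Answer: -176511/64 ≈ -2758.0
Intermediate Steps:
w(B, X) = 1/8
Q(C) = C**2
Q(w(-1, -4)) - 2758 = (1/8)**2 - 2758 = 1/64 - 2758 = -176511/64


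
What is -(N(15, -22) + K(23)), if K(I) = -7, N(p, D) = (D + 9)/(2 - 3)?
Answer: -6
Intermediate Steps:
N(p, D) = -9 - D (N(p, D) = (9 + D)/(-1) = (9 + D)*(-1) = -9 - D)
-(N(15, -22) + K(23)) = -((-9 - 1*(-22)) - 7) = -((-9 + 22) - 7) = -(13 - 7) = -1*6 = -6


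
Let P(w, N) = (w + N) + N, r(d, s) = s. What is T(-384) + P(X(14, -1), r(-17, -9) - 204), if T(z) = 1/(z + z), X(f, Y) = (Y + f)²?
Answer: -197377/768 ≈ -257.00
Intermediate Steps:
T(z) = 1/(2*z)
P(w, N) = w + 2*N (P(w, N) = (N + w) + N = w + 2*N)
T(-384) + P(X(14, -1), r(-17, -9) - 204) = (½)/(-384) + ((-1 + 14)² + 2*(-9 - 204)) = (½)*(-1/384) + (13² + 2*(-213)) = -1/768 + (169 - 426) = -1/768 - 257 = -197377/768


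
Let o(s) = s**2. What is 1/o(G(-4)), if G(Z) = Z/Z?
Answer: 1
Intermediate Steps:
G(Z) = 1
1/o(G(-4)) = 1/(1**2) = 1/1 = 1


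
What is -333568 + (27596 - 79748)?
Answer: -385720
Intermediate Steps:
-333568 + (27596 - 79748) = -333568 - 52152 = -385720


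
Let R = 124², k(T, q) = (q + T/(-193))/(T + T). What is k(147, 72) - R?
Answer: -290817081/18914 ≈ -15376.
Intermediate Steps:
k(T, q) = (q - T/193)/(2*T) (k(T, q) = (q + T*(-1/193))/((2*T)) = (q - T/193)*(1/(2*T)) = (q - T/193)/(2*T))
R = 15376
k(147, 72) - R = (1/386)*(-1*147 + 193*72)/147 - 1*15376 = (1/386)*(1/147)*(-147 + 13896) - 15376 = (1/386)*(1/147)*13749 - 15376 = 4583/18914 - 15376 = -290817081/18914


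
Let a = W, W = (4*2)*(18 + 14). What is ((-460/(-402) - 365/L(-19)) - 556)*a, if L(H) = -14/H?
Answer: -378278272/1407 ≈ -2.6885e+5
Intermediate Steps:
W = 256 (W = 8*32 = 256)
a = 256
((-460/(-402) - 365/L(-19)) - 556)*a = ((-460/(-402) - 365/((-14/(-19)))) - 556)*256 = ((-460*(-1/402) - 365/((-14*(-1/19)))) - 556)*256 = ((230/201 - 365/14/19) - 556)*256 = ((230/201 - 365*19/14) - 556)*256 = ((230/201 - 6935/14) - 556)*256 = (-1390715/2814 - 556)*256 = -2955299/2814*256 = -378278272/1407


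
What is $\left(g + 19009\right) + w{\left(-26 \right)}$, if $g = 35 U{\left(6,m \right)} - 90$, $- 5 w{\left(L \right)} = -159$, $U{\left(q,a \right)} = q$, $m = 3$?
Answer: $\frac{95804}{5} \approx 19161.0$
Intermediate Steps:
$w{\left(L \right)} = \frac{159}{5}$ ($w{\left(L \right)} = \left(- \frac{1}{5}\right) \left(-159\right) = \frac{159}{5}$)
$g = 120$ ($g = 35 \cdot 6 - 90 = 210 - 90 = 120$)
$\left(g + 19009\right) + w{\left(-26 \right)} = \left(120 + 19009\right) + \frac{159}{5} = 19129 + \frac{159}{5} = \frac{95804}{5}$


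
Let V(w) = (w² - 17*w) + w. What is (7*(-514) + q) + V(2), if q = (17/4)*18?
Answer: -7099/2 ≈ -3549.5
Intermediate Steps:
V(w) = w² - 16*w
q = 153/2 (q = ((¼)*17)*18 = (17/4)*18 = 153/2 ≈ 76.500)
(7*(-514) + q) + V(2) = (7*(-514) + 153/2) + 2*(-16 + 2) = (-3598 + 153/2) + 2*(-14) = -7043/2 - 28 = -7099/2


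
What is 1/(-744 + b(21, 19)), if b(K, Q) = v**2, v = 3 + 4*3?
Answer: -1/519 ≈ -0.0019268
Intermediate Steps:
v = 15 (v = 3 + 12 = 15)
b(K, Q) = 225 (b(K, Q) = 15**2 = 225)
1/(-744 + b(21, 19)) = 1/(-744 + 225) = 1/(-519) = -1/519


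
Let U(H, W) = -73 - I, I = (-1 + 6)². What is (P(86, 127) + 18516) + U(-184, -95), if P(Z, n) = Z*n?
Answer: 29340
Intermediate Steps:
I = 25 (I = 5² = 25)
U(H, W) = -98 (U(H, W) = -73 - 1*25 = -73 - 25 = -98)
(P(86, 127) + 18516) + U(-184, -95) = (86*127 + 18516) - 98 = (10922 + 18516) - 98 = 29438 - 98 = 29340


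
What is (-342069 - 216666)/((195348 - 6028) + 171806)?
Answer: -558735/361126 ≈ -1.5472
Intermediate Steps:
(-342069 - 216666)/((195348 - 6028) + 171806) = -558735/(189320 + 171806) = -558735/361126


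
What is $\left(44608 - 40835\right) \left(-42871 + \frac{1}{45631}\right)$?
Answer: $- \frac{7380918421800}{45631} \approx -1.6175 \cdot 10^{8}$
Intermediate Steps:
$\left(44608 - 40835\right) \left(-42871 + \frac{1}{45631}\right) = 3773 \left(-42871 + \frac{1}{45631}\right) = 3773 \left(- \frac{1956246600}{45631}\right) = - \frac{7380918421800}{45631}$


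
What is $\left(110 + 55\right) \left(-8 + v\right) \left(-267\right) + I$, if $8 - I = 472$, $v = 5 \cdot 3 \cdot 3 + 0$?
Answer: $-1630499$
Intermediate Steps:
$v = 45$ ($v = 5 \cdot 9 + 0 = 45 + 0 = 45$)
$I = -464$ ($I = 8 - 472 = -464$)
$\left(110 + 55\right) \left(-8 + v\right) \left(-267\right) + I = \left(110 + 55\right) \left(-8 + 45\right) \left(-267\right) - 464 = 165 \cdot 37 \left(-267\right) - 464 = 6105 \left(-267\right) - 464 = -1630035 - 464 = -1630499$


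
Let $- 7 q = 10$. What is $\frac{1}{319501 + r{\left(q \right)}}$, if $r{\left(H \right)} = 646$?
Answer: $\frac{1}{320147} \approx 3.1236 \cdot 10^{-6}$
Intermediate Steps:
$q = - \frac{10}{7}$ ($q = \left(- \frac{1}{7}\right) 10 = - \frac{10}{7} \approx -1.4286$)
$\frac{1}{319501 + r{\left(q \right)}} = \frac{1}{319501 + 646} = \frac{1}{320147}$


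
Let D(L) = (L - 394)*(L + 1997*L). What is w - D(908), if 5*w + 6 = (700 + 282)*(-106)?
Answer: -4662556978/5 ≈ -9.3251e+8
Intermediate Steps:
D(L) = 1998*L*(-394 + L) (D(L) = (-394 + L)*(1998*L) = 1998*L*(-394 + L))
w = -104098/5 (w = -6/5 + ((700 + 282)*(-106))/5 = -6/5 + (982*(-106))/5 = -6/5 + (1/5)*(-104092) = -6/5 - 104092/5 = -104098/5 ≈ -20820.)
w - D(908) = -104098/5 - 1998*908*(-394 + 908) = -104098/5 - 1998*908*514 = -104098/5 - 1*932490576 = -104098/5 - 932490576 = -4662556978/5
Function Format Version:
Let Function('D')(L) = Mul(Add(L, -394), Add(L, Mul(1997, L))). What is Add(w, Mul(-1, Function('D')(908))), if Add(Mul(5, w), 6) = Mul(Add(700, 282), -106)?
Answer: Rational(-4662556978, 5) ≈ -9.3251e+8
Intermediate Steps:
Function('D')(L) = Mul(1998, L, Add(-394, L)) (Function('D')(L) = Mul(Add(-394, L), Mul(1998, L)) = Mul(1998, L, Add(-394, L)))
w = Rational(-104098, 5) (w = Add(Rational(-6, 5), Mul(Rational(1, 5), Mul(Add(700, 282), -106))) = Add(Rational(-6, 5), Mul(Rational(1, 5), Mul(982, -106))) = Add(Rational(-6, 5), Mul(Rational(1, 5), -104092)) = Add(Rational(-6, 5), Rational(-104092, 5)) = Rational(-104098, 5) ≈ -20820.)
Add(w, Mul(-1, Function('D')(908))) = Add(Rational(-104098, 5), Mul(-1, Mul(1998, 908, Add(-394, 908)))) = Add(Rational(-104098, 5), Mul(-1, Mul(1998, 908, 514))) = Add(Rational(-104098, 5), Mul(-1, 932490576)) = Add(Rational(-104098, 5), -932490576) = Rational(-4662556978, 5)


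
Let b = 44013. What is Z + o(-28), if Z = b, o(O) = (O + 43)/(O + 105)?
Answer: 3389016/77 ≈ 44013.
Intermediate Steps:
o(O) = (43 + O)/(105 + O)
Z = 44013
Z + o(-28) = 44013 + (43 - 28)/(105 - 28) = 44013 + 15/77 = 3389016/77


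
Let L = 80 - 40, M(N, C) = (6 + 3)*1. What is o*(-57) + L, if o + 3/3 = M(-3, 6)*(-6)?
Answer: 3175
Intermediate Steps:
M(N, C) = 9 (M(N, C) = 9*1 = 9)
o = -55 (o = -1 + 9*(-6) = -1 - 54 = -55)
L = 40
o*(-57) + L = -55*(-57) + 40 = 3135 + 40 = 3175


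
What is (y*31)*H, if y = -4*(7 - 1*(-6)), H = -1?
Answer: 1612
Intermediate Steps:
y = -52 (y = -4*(7 + 6) = -4*13 = -52)
(y*31)*H = -52*31*(-1) = -1612*(-1) = 1612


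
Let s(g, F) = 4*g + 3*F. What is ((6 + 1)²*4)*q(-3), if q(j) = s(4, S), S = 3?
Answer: 4900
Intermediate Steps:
s(g, F) = 3*F + 4*g
q(j) = 25 (q(j) = 3*3 + 4*4 = 9 + 16 = 25)
((6 + 1)²*4)*q(-3) = ((6 + 1)²*4)*25 = (7²*4)*25 = (49*4)*25 = 196*25 = 4900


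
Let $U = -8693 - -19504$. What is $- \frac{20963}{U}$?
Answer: $- \frac{20963}{10811} \approx -1.939$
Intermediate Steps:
$U = 10811$ ($U = -8693 + 19504 = 10811$)
$- \frac{20963}{U} = - \frac{20963}{10811}$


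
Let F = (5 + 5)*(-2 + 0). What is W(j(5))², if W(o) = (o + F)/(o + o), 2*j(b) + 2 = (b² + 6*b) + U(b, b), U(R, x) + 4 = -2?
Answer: 49/8836 ≈ 0.0055455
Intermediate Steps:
F = -20 (F = 10*(-2) = -20)
U(R, x) = -6 (U(R, x) = -4 - 2 = -6)
j(b) = -4 + b²/2 + 3*b (j(b) = -1 + ((b² + 6*b) - 6)/2 = -1 + (-6 + b² + 6*b)/2 = -1 + (-3 + b²/2 + 3*b) = -4 + b²/2 + 3*b)
W(o) = (-20 + o)/(2*o) (W(o) = (o - 20)/(o + o) = (-20 + o)/((2*o)) = (-20 + o)*(1/(2*o)) = (-20 + o)/(2*o))
W(j(5))² = ((-20 + (-4 + (½)*5² + 3*5))/(2*(-4 + (½)*5² + 3*5)))² = ((-20 + (-4 + (½)*25 + 15))/(2*(-4 + (½)*25 + 15)))² = ((-20 + (-4 + 25/2 + 15))/(2*(-4 + 25/2 + 15)))² = ((-20 + 47/2)/(2*(47/2)))² = ((½)*(2/47)*(7/2))² = (7/94)² = 49/8836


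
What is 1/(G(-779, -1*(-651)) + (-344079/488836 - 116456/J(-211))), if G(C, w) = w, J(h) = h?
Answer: 103144396/124002286343 ≈ 0.00083179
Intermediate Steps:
1/(G(-779, -1*(-651)) + (-344079/488836 - 116456/J(-211))) = 1/(-1*(-651) + (-344079/488836 - 116456/(-211))) = 1/(651 + (-344079*1/488836 - 116456*(-1/211))) = 1/(651 + (-344079/488836 + 116456/211)) = 1/(651 + 56855284547/103144396) = 1/(124002286343/103144396) = 103144396/124002286343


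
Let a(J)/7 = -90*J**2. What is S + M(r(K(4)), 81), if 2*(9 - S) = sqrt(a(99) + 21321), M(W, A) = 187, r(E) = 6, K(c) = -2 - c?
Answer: 196 - 3*I*sqrt(683701)/2 ≈ 196.0 - 1240.3*I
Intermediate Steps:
a(J) = -630*J**2 (a(J) = 7*(-90*J**2) = -630*J**2)
S = 9 - 3*I*sqrt(683701)/2 (S = 9 - sqrt(-630*99**2 + 21321)/2 = 9 - sqrt(-630*9801 + 21321)/2 = 9 - sqrt(-6174630 + 21321)/2 = 9 - 3*I*sqrt(683701)/2 ≈ 9.0 - 1240.3*I)
S + M(r(K(4)), 81) = (9 - 3*I*sqrt(683701)/2) + 187 = 196 - 3*I*sqrt(683701)/2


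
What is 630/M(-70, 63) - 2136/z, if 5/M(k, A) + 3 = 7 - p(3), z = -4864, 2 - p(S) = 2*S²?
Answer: 1532427/608 ≈ 2520.4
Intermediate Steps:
p(S) = 2 - 2*S²
M(k, A) = ¼ (M(k, A) = 5/(-3 + (7 - (2 - 2*3²))) = 5/(-3 + (7 - (2 - 2*9))) = 5/(-3 + (7 - (2 - 18))) = 5/(-3 + (7 - 1*(-16))) = 5/(-3 + (7 + 16)) = 5/(-3 + 23) = 5/20 = 5*(1/20) = ¼)
630/M(-70, 63) - 2136/z = 630/(¼) - 2136/(-4864) = 630*4 - 2136*(-1/4864) = 2520 + 267/608 = 1532427/608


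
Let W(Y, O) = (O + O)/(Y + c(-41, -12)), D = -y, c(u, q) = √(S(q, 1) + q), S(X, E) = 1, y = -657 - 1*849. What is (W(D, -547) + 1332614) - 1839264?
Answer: 2*(-253325*√11 + 381507997*I)/(√11 - 1506*I) ≈ -5.0665e+5 + 0.0015998*I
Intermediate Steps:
y = -1506 (y = -657 - 849 = -1506)
c(u, q) = √(1 + q)
D = 1506 (D = -1*(-1506) = 1506)
W(Y, O) = 2*O/(Y + I*√11) (W(Y, O) = (O + O)/(Y + √(1 - 12)) = (2*O)/(Y + √(-11)) = (2*O)/(Y + I*√11) = 2*O/(Y + I*√11))
(W(D, -547) + 1332614) - 1839264 = (2*(-547)/(1506 + I*√11) + 1332614) - 1839264 = (-1094/(1506 + I*√11) + 1332614) - 1839264 = (1332614 - 1094/(1506 + I*√11)) - 1839264 = -506650 - 1094/(1506 + I*√11)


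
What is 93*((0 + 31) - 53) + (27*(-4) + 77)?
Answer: -2077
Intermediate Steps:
93*((0 + 31) - 53) + (27*(-4) + 77) = 93*(31 - 53) + (-108 + 77) = 93*(-22) - 31 = -2046 - 31 = -2077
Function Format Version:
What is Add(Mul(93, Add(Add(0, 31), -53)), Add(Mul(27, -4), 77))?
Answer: -2077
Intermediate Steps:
Add(Mul(93, Add(Add(0, 31), -53)), Add(Mul(27, -4), 77)) = Add(Mul(93, Add(31, -53)), Add(-108, 77)) = Add(Mul(93, -22), -31) = Add(-2046, -31) = -2077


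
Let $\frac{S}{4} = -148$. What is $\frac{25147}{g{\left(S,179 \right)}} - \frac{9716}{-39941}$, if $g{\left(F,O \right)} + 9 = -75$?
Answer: $- \frac{1003580183}{3355044} \approx -299.13$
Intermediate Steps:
$S = -592$ ($S = 4 \left(-148\right) = -592$)
$g{\left(F,O \right)} = -84$ ($g{\left(F,O \right)} = -9 - 75 = -84$)
$\frac{25147}{g{\left(S,179 \right)}} - \frac{9716}{-39941} = \frac{25147}{-84} - \frac{9716}{-39941} = 25147 \left(- \frac{1}{84}\right) - - \frac{9716}{39941} = - \frac{25147}{84} + \frac{9716}{39941} = - \frac{1003580183}{3355044}$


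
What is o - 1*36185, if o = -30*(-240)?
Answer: -28985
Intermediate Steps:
o = 7200
o - 1*36185 = 7200 - 1*36185 = 7200 - 36185 = -28985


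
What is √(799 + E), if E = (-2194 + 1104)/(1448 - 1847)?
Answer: √127636509/399 ≈ 28.315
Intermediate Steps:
E = 1090/399 (E = -1090/(-399) = -1090*(-1/399) = 1090/399 ≈ 2.7318)
√(799 + E) = √(799 + 1090/399) = √(319891/399) = √127636509/399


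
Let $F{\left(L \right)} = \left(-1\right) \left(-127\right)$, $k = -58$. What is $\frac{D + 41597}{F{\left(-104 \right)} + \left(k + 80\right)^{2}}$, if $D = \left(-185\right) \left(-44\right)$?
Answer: $\frac{49737}{611} \approx 81.403$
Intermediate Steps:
$F{\left(L \right)} = 127$
$D = 8140$
$\frac{D + 41597}{F{\left(-104 \right)} + \left(k + 80\right)^{2}} = \frac{8140 + 41597}{127 + \left(-58 + 80\right)^{2}} = \frac{49737}{127 + 22^{2}} = \frac{49737}{127 + 484} = \frac{49737}{611}$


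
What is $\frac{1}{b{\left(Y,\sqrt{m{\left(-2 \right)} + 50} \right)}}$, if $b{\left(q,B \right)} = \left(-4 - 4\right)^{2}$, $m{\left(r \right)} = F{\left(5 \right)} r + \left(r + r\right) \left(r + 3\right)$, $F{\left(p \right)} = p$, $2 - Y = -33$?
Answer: $\frac{1}{64} \approx 0.015625$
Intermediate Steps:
$Y = 35$ ($Y = 2 - -33 = 2 + 33 = 35$)
$m{\left(r \right)} = 5 r + 2 r \left(3 + r\right)$ ($m{\left(r \right)} = 5 r + \left(r + r\right) \left(r + 3\right) = 5 r + 2 r \left(3 + r\right)$)
$b{\left(q,B \right)} = 64$ ($b{\left(q,B \right)} = \left(-8\right)^{2} = 64$)
$\frac{1}{b{\left(Y,\sqrt{m{\left(-2 \right)} + 50} \right)}} = \frac{1}{64}$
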